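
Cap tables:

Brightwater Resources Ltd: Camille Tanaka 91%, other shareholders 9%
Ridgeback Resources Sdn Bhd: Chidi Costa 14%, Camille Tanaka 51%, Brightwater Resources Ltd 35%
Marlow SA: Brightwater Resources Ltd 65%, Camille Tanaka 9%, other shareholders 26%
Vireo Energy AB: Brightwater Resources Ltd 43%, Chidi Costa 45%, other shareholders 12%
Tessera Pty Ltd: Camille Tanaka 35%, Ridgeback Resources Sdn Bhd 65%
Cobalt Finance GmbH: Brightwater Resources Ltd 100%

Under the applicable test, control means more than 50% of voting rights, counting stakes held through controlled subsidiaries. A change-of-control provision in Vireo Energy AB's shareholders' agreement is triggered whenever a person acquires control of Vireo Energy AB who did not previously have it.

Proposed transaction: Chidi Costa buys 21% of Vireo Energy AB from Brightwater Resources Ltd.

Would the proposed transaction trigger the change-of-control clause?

Yes

The purchase adds only to Chidi's holdings (Brightwater's stake shrinks), so Chidi is the only person who could newly come to control Vireo.
Chidi's largest direct stake is 45% in Vireo, which does not meet the threshold, so Chidi controls no company.
In Vireo, Chidi's side holds only 45%, not > 50%.
So before the transaction, Chidi does not control Vireo.
After the purchase, Chidi's direct stake in Vireo rises to 45% + 21% = 66%, and Brightwater's stake falls to 22%.
Chidi holds 66% of Vireo, so Chidi controls Vireo.
Chidi did not control Vireo before and does after, so the clause is triggered.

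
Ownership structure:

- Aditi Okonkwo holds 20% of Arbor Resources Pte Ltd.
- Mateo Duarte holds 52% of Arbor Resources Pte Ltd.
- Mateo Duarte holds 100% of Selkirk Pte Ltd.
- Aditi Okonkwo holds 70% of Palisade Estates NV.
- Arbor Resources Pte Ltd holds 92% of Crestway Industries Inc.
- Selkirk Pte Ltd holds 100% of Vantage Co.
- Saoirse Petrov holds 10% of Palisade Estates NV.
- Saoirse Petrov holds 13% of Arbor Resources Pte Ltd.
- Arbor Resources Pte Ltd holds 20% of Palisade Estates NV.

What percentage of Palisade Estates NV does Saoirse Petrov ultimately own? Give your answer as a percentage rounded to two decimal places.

12.60%

Saoirse reaches Palisade along 2 paths.
Via Arbor: 13% × 20% = 2.6%.
Direct stake: 10% = 10%.
Total: 2.6% + 10% = 12.6%.
Rounded: 12.60%.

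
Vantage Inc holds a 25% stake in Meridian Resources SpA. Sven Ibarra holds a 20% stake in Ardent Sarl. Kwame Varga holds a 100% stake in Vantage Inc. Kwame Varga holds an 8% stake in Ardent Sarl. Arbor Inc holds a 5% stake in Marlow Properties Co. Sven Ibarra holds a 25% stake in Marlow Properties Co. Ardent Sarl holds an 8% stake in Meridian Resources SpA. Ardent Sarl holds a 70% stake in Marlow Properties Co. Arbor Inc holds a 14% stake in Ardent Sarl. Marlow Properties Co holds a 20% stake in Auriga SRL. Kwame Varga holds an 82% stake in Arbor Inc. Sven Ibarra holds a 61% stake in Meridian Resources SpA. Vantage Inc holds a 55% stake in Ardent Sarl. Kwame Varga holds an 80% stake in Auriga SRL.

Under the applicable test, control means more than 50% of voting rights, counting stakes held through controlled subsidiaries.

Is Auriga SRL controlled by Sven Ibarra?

No

Sven holds 61% of Meridian, so Sven controls Meridian.
Neither Sven nor any entity Sven controls holds any voting interest in Auriga.
So Sven does not control Auriga.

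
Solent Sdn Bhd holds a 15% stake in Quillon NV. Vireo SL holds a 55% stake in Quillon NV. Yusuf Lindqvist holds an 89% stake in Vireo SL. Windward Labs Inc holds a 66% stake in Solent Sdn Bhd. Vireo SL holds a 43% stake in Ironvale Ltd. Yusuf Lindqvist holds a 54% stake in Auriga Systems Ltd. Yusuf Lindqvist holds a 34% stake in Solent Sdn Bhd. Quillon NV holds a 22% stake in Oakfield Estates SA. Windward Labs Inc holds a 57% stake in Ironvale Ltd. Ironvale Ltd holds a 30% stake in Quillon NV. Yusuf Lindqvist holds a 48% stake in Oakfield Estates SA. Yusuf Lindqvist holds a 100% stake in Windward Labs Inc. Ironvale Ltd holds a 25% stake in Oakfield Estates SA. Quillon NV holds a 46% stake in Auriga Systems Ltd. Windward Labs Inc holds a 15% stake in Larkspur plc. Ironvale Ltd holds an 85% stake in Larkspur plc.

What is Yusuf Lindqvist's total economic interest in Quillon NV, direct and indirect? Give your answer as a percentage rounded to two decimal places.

Yusuf reaches Quillon along 5 paths.
Via Vireo → Ironvale: 89% × 43% × 30% = 11.481%.
Via Windward → Ironvale: 100% × 57% × 30% = 17.1%.
Via Windward → Solent: 100% × 66% × 15% = 9.9%.
Via Solent: 34% × 15% = 5.1%.
Via Vireo: 89% × 55% = 48.95%.
Total: 11.481% + 17.1% + 9.9% + 5.1% + 48.95% = 92.531%.
Rounded: 92.53%.

92.53%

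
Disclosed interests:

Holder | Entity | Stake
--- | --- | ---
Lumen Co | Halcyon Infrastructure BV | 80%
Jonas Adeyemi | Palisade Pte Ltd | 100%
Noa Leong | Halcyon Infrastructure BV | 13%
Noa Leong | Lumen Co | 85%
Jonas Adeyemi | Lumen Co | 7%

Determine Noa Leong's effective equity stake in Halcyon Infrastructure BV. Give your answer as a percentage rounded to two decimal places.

Noa reaches Halcyon along 2 paths.
Via Lumen: 85% × 80% = 68%.
Direct stake: 13% = 13%.
Total: 68% + 13% = 81%.
Rounded: 81.00%.

81.00%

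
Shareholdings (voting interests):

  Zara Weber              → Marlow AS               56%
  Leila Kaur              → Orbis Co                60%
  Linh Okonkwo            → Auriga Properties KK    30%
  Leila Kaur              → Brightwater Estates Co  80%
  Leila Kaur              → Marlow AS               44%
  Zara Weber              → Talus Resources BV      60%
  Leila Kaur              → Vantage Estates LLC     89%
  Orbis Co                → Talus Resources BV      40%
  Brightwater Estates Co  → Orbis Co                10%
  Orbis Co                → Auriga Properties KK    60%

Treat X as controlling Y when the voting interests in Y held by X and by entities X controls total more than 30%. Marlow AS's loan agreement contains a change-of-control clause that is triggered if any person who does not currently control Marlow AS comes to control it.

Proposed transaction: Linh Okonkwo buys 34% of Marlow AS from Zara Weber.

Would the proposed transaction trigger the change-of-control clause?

Yes

The purchase adds only to Linh's holdings (Zara's stake shrinks), so Linh is the only person who could newly come to control Marlow.
Linh's largest direct stake is 30% in Auriga, which does not meet the threshold, so Linh controls no company.
Neither Linh nor any entity Linh controls holds any voting interest in Marlow.
So before the transaction, Linh does not control Marlow.
After the purchase, Linh holds 34% of Marlow directly, and Zara's stake falls to 22%.
Linh holds 34% of Marlow, so Linh controls Marlow.
Linh did not control Marlow before and does after, so the clause is triggered.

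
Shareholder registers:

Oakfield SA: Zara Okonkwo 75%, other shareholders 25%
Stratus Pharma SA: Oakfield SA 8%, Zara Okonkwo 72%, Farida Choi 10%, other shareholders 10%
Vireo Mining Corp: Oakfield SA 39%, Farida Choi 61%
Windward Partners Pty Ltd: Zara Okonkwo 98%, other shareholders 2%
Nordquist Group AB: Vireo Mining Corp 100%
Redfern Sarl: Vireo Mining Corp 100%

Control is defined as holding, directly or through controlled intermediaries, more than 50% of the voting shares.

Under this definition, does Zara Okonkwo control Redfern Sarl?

No

Zara holds 75% of Oakfield, so Zara controls Oakfield.
Oakfield and Zara together hold 8% + 72% = 80% of Stratus, so Zara controls Stratus.
Zara holds 98% of Windward, so Zara controls Windward.
Neither Zara nor any entity Zara controls holds any voting interest in Redfern.
So Zara does not control Redfern.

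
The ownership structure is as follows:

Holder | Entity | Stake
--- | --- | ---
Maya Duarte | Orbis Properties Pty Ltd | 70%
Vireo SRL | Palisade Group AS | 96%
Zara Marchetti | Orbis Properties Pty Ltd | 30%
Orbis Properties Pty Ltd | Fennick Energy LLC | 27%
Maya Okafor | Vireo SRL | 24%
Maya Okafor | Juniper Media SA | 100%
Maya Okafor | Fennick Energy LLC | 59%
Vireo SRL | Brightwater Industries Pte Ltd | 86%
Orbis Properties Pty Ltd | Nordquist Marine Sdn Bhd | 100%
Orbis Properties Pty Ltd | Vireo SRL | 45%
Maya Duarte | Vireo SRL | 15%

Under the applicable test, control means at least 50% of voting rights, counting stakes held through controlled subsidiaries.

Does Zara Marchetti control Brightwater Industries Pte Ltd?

Zara's largest direct stake is 30% in Orbis, which does not meet the threshold, so Zara controls no company.
Neither Zara nor any entity Zara controls holds any voting interest in Brightwater.
So Zara does not control Brightwater.

No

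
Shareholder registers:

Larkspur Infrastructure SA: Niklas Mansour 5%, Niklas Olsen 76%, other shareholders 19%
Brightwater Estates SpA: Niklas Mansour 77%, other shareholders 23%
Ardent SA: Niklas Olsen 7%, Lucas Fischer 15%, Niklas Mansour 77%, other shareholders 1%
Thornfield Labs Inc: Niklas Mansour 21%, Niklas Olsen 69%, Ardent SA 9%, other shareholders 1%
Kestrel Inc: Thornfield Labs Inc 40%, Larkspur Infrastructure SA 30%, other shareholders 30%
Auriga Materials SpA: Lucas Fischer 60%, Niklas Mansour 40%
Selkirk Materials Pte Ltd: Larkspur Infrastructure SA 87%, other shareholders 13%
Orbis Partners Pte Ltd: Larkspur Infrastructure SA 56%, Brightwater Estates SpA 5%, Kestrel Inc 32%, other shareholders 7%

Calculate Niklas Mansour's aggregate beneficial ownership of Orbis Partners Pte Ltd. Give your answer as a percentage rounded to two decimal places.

Niklas Mansour reaches Orbis along 5 paths.
Via Larkspur: 5% × 56% = 2.8%.
Via Brightwater: 77% × 5% = 3.85%.
Via Thornfield → Kestrel: 21% × 40% × 32% = 2.688%.
Via Ardent → Thornfield → Kestrel: 77% × 9% × 40% × 32% = 0.88704%.
Via Larkspur → Kestrel: 5% × 30% × 32% = 0.48%.
Total: 2.8% + 3.85% + 2.688% + 0.88704% + 0.48% = 10.70504%.
Rounded: 10.71%.

10.71%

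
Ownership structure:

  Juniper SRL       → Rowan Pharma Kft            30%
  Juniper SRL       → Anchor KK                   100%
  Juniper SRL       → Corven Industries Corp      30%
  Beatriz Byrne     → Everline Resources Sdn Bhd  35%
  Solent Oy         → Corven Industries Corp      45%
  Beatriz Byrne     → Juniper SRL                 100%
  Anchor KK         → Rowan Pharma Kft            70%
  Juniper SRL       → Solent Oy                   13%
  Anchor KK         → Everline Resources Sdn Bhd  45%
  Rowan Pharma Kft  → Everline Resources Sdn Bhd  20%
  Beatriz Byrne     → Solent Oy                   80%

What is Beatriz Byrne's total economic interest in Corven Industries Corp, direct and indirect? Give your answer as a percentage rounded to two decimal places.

71.85%

Beatriz reaches Corven along 3 paths.
Via Juniper: 100% × 30% = 30%.
Via Juniper → Solent: 100% × 13% × 45% = 5.85%.
Via Solent: 80% × 45% = 36%.
Total: 30% + 5.85% + 36% = 71.85%.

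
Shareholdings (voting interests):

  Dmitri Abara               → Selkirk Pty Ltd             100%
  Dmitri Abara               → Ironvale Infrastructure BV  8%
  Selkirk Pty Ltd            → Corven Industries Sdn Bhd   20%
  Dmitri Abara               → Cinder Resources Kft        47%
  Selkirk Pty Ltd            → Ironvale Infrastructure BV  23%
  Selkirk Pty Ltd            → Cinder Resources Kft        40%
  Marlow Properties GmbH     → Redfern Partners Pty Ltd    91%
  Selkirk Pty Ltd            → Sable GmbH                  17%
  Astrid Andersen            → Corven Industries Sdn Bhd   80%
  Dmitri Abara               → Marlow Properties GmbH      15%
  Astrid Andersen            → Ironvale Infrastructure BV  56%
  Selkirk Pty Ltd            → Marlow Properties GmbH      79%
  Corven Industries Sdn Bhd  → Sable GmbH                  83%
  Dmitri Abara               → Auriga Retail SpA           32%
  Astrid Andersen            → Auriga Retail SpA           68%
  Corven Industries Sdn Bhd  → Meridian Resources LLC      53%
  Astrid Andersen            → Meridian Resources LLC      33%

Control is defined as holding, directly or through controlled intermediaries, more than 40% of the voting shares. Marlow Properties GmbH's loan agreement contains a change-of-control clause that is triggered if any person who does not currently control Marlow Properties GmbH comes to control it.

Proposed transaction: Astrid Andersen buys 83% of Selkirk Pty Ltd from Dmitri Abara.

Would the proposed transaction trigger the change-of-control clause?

The purchase adds only to Astrid's holdings (Dmitri's stake shrinks), so Astrid is the only person who could newly come to control Marlow.
Astrid holds 68% of Auriga, so Astrid controls Auriga.
Astrid holds 56% of Ironvale, so Astrid controls Ironvale.
Astrid holds 80% of Corven, so Astrid controls Corven.
Corven holds 83% of Sable, so Astrid controls Sable.
Astrid and Corven together hold 33% + 53% = 86% of Meridian, so Astrid controls Meridian.
Neither Astrid nor any entity Astrid controls holds any voting interest in Marlow.
So before the transaction, Astrid does not control Marlow.
After the purchase, Astrid holds 83% of Selkirk directly, and Dmitri's stake falls to 17%.
Astrid holds 83% of Selkirk, so Astrid controls Selkirk.
Selkirk holds 79% of Marlow, so Astrid controls Marlow.
Astrid did not control Marlow before and does after, so the clause is triggered.

Yes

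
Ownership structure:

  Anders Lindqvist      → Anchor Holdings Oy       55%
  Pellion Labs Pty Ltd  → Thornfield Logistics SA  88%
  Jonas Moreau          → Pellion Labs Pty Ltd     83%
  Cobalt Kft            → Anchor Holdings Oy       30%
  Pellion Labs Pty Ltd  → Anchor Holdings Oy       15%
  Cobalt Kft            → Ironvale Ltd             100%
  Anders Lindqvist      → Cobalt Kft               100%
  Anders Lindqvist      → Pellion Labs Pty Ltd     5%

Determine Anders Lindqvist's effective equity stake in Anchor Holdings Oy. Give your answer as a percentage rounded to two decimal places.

85.75%

Anders reaches Anchor along 3 paths.
Direct stake: 55% = 55%.
Via Pellion: 5% × 15% = 0.75%.
Via Cobalt: 100% × 30% = 30%.
Total: 55% + 0.75% + 30% = 85.75%.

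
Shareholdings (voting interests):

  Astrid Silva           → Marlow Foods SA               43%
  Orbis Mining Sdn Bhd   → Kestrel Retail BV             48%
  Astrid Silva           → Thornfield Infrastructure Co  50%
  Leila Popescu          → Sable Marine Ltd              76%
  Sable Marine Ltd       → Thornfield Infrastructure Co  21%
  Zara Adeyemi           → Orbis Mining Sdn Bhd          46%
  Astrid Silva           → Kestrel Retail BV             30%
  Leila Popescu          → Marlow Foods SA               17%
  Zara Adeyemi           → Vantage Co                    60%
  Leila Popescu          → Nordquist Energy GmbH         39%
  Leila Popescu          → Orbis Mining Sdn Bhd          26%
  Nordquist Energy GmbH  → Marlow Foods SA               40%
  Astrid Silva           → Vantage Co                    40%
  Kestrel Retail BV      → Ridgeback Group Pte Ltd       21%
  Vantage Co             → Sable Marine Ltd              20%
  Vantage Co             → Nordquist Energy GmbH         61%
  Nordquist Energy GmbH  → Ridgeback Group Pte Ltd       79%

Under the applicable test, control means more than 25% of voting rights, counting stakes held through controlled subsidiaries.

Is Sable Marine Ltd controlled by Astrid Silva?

No

Astrid holds 40% of Vantage, so Astrid controls Vantage.
Vantage holds 61% of Nordquist, so Astrid controls Nordquist.
Astrid holds 30% of Kestrel, so Astrid controls Kestrel.
Nordquist and Astrid together hold 40% + 43% = 83% of Marlow, so Astrid controls Marlow.
Nordquist and Kestrel together hold 79% + 21% = 100% of Ridgeback, so Astrid controls Ridgeback.
Astrid holds 50% of Thornfield, so Astrid controls Thornfield.
In Sable, Astrid's side holds only 20%, not > 25%.
So Astrid does not control Sable.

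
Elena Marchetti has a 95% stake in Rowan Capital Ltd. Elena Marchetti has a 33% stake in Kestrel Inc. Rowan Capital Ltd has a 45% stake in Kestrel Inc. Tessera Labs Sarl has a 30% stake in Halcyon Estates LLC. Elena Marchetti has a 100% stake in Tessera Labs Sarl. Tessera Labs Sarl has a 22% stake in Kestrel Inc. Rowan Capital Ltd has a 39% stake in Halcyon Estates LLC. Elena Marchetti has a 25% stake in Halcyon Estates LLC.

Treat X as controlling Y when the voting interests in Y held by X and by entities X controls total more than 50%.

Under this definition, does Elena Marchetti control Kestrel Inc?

Yes

Elena holds 95% of Rowan, so Elena controls Rowan.
Elena holds 100% of Tessera, so Elena controls Tessera.
Rowan and Elena and Tessera together hold 45% + 33% + 22% = 100% of Kestrel, so Elena controls Kestrel.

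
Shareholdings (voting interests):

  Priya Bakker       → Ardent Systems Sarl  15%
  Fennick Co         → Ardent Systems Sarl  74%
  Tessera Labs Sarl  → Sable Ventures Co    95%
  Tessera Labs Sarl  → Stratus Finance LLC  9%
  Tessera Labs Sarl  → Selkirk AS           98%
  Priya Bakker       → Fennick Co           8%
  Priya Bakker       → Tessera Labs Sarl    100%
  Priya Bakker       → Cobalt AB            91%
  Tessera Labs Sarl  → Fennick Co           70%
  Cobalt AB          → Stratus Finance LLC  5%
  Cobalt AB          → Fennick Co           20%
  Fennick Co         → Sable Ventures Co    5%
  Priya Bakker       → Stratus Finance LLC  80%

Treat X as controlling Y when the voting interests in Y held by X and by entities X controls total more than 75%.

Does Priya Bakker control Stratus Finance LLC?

Yes

Priya holds 100% of Tessera, so Priya controls Tessera.
Priya holds 91% of Cobalt, so Priya controls Cobalt.
Cobalt and Tessera and Priya together hold 5% + 9% + 80% = 94% of Stratus, so Priya controls Stratus.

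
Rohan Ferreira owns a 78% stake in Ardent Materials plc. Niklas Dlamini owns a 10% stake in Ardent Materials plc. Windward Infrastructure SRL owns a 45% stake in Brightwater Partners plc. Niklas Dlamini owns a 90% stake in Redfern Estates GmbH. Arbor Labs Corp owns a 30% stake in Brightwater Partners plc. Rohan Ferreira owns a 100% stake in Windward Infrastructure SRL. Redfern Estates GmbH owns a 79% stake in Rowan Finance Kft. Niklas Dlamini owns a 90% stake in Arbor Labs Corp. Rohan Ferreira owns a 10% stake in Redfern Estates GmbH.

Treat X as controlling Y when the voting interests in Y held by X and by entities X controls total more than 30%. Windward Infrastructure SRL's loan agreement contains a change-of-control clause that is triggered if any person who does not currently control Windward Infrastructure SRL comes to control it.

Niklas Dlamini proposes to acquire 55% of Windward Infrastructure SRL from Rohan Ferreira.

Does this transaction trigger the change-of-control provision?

The purchase adds only to Niklas's holdings (Rohan's stake shrinks), so Niklas is the only person who could newly come to control Windward.
Niklas holds 90% of Arbor, so Niklas controls Arbor.
Niklas holds 90% of Redfern, so Niklas controls Redfern.
Redfern holds 79% of Rowan, so Niklas controls Rowan.
Neither Niklas nor any entity Niklas controls holds any voting interest in Windward.
So before the transaction, Niklas does not control Windward.
After the purchase, Niklas holds 55% of Windward directly, and Rohan's stake falls to 45%.
Niklas holds 55% of Windward, so Niklas controls Windward.
Niklas did not control Windward before and does after, so the clause is triggered.

Yes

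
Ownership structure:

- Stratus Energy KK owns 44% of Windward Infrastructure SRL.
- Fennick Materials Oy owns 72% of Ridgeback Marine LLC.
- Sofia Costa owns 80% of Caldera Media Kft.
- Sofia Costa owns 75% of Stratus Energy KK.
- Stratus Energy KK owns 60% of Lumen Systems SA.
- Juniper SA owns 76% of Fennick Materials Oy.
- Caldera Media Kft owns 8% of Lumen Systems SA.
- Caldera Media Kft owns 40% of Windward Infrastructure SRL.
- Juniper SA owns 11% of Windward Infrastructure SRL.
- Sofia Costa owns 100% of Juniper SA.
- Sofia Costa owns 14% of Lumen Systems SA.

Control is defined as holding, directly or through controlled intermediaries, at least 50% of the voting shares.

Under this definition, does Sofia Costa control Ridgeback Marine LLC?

Sofia holds 100% of Juniper, so Sofia controls Juniper.
Juniper holds 76% of Fennick, so Sofia controls Fennick.
Fennick holds 72% of Ridgeback, so Sofia controls Ridgeback.

Yes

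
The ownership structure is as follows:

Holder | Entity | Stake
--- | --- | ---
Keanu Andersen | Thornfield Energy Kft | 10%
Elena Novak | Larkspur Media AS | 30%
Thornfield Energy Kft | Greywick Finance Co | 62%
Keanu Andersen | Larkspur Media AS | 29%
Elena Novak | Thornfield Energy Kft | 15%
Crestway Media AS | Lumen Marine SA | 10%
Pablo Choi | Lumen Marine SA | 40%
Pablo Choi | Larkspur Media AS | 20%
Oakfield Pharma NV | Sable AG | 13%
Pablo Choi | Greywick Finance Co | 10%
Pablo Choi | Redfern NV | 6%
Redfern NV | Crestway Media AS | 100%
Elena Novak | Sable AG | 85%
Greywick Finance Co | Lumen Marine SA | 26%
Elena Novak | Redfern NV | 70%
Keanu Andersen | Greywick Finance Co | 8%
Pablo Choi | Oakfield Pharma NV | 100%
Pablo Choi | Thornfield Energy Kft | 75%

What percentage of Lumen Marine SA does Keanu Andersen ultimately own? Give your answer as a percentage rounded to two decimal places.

Keanu reaches Lumen along 2 paths.
Via Thornfield → Greywick: 10% × 62% × 26% = 1.612%.
Via Greywick: 8% × 26% = 2.08%.
Total: 1.612% + 2.08% = 3.692%.
Rounded: 3.69%.

3.69%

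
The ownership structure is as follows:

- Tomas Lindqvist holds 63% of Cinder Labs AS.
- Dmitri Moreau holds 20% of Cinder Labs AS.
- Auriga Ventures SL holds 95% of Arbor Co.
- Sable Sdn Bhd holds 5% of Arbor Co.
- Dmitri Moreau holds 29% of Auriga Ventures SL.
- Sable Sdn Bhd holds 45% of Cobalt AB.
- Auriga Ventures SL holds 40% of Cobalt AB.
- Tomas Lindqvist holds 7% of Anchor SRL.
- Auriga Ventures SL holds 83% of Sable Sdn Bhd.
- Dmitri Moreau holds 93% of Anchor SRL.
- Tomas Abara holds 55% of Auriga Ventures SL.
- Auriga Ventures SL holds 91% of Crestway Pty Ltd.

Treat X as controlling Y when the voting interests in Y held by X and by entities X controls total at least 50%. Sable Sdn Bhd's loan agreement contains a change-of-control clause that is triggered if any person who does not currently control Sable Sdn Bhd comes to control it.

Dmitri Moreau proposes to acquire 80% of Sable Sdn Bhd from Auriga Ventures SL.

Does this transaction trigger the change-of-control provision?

The purchase adds only to Dmitri's holdings (Auriga's stake shrinks), so Dmitri is the only person who could newly come to control Sable.
Dmitri holds 93% of Anchor, so Dmitri controls Anchor.
Neither Dmitri nor any entity Dmitri controls holds any voting interest in Sable.
So before the transaction, Dmitri does not control Sable.
After the purchase, Dmitri holds 80% of Sable directly, and Auriga's stake falls to 3%.
Dmitri holds 80% of Sable, so Dmitri controls Sable.
Dmitri did not control Sable before and does after, so the clause is triggered.

Yes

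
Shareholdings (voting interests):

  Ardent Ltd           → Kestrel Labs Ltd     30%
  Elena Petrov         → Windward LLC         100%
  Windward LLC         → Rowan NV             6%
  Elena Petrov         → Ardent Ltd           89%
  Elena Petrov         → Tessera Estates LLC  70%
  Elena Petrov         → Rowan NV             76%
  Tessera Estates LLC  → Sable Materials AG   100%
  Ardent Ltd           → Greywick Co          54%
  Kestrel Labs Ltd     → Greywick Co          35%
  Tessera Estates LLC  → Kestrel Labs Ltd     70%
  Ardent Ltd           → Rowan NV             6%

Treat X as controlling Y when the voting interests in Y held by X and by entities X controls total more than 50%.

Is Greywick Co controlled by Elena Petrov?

Elena holds 89% of Ardent, so Elena controls Ardent.
Elena holds 70% of Tessera, so Elena controls Tessera.
Tessera and Ardent together hold 70% + 30% = 100% of Kestrel, so Elena controls Kestrel.
Kestrel and Ardent together hold 35% + 54% = 89% of Greywick, so Elena controls Greywick.

Yes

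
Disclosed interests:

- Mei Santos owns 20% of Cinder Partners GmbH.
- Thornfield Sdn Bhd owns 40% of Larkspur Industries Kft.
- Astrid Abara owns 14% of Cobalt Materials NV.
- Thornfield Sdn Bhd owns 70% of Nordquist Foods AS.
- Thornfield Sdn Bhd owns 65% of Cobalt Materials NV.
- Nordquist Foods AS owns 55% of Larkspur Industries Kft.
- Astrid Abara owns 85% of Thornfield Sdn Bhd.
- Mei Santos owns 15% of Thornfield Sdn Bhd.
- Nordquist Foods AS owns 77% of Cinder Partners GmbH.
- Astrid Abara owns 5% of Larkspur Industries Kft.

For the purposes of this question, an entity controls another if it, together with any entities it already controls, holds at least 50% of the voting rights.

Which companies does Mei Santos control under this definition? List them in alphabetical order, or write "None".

None

Mei's largest direct stake is 20% in Cinder, which does not meet the threshold.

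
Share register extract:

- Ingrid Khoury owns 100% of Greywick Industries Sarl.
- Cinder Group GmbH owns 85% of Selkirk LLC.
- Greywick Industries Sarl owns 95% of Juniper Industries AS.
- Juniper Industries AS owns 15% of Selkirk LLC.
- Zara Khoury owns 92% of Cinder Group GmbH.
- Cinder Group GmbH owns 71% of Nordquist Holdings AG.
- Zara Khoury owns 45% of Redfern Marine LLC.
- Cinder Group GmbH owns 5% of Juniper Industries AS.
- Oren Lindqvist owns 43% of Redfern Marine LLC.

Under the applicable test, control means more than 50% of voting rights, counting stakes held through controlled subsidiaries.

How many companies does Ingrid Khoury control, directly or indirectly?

2

Ingrid holds 100% of Greywick, so Ingrid controls Greywick.
Greywick holds 95% of Juniper, so Ingrid controls Juniper.
No other company's threshold is met.
Ingrid controls 2 companies.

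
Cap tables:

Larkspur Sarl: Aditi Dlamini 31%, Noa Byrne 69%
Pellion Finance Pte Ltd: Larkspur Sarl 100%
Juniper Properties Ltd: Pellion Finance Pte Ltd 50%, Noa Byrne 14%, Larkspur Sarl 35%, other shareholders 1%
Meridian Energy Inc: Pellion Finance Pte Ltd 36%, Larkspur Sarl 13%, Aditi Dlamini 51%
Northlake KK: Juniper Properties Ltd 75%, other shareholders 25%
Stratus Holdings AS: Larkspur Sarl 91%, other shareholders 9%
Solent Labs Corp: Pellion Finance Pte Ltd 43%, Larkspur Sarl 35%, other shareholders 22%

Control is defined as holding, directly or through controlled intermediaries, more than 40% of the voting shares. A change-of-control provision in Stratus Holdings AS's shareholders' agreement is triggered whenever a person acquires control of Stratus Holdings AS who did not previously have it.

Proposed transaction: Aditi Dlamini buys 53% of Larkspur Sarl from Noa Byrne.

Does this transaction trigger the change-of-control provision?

Yes

The purchase adds only to Aditi's holdings (Noa's stake shrinks), so Aditi is the only person who could newly come to control Stratus.
Aditi holds 51% of Meridian, so Aditi controls Meridian.
Neither Aditi nor any entity Aditi controls holds any voting interest in Stratus.
So before the transaction, Aditi does not control Stratus.
After the purchase, Aditi's direct stake in Larkspur rises to 31% + 53% = 84%, and Noa's stake falls to 16%.
Aditi holds 84% of Larkspur, so Aditi controls Larkspur.
Larkspur holds 91% of Stratus, so Aditi controls Stratus.
Aditi did not control Stratus before and does after, so the clause is triggered.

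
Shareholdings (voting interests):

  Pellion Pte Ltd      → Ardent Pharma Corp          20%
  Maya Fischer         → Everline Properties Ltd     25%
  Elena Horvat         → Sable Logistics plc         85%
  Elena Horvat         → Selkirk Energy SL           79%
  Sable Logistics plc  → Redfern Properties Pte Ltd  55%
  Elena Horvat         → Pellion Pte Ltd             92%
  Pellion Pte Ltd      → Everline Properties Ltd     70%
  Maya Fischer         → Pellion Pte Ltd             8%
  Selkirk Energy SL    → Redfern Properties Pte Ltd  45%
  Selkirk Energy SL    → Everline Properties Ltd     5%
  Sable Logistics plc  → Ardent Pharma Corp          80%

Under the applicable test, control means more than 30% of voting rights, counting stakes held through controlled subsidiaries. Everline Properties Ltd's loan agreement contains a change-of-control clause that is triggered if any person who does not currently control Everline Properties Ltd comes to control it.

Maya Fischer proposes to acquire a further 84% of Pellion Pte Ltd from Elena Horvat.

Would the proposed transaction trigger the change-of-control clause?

The purchase adds only to Maya's holdings (Elena's stake shrinks), so Maya is the only person who could newly come to control Everline.
Maya's largest direct stake is 25% in Everline, which does not meet the threshold, so Maya controls no company.
In Everline, Maya's side holds only 25%, not > 30%.
So before the transaction, Maya does not control Everline.
After the purchase, Maya's direct stake in Pellion rises to 8% + 84% = 92%, and Elena's stake falls to 8%.
Maya holds 92% of Pellion, so Maya controls Pellion.
Pellion and Maya together hold 70% + 25% = 95% of Everline, so Maya controls Everline.
Maya did not control Everline before and does after, so the clause is triggered.

Yes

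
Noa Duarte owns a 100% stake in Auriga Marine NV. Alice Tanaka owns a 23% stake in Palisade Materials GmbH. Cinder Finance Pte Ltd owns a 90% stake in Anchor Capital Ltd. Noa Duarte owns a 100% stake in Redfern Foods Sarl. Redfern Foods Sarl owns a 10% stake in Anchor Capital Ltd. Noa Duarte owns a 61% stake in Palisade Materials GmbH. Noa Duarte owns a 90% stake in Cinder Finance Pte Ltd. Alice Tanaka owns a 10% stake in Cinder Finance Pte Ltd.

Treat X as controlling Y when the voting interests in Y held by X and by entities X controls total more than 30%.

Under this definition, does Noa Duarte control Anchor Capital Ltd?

Noa holds 100% of Redfern, so Noa controls Redfern.
Noa holds 90% of Cinder, so Noa controls Cinder.
Redfern and Cinder together hold 10% + 90% = 100% of Anchor, so Noa controls Anchor.

Yes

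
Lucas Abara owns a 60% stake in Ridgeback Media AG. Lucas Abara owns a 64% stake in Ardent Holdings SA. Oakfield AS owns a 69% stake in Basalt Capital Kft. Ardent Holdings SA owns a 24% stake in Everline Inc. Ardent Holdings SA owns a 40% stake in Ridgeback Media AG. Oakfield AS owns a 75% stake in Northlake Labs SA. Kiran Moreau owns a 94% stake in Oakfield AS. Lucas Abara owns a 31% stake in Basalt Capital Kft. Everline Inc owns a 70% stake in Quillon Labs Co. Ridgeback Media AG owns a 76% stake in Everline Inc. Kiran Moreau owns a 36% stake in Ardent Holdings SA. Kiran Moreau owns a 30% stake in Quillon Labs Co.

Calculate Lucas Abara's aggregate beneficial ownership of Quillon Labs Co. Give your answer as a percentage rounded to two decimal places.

56.29%

Lucas reaches Quillon along 3 paths.
Via Ridgeback → Everline: 60% × 76% × 70% = 31.92%.
Via Ardent → Ridgeback → Everline: 64% × 40% × 76% × 70% = 13.6192%.
Via Ardent → Everline: 64% × 24% × 70% = 10.752%.
Total: 31.92% + 13.6192% + 10.752% = 56.2912%.
Rounded: 56.29%.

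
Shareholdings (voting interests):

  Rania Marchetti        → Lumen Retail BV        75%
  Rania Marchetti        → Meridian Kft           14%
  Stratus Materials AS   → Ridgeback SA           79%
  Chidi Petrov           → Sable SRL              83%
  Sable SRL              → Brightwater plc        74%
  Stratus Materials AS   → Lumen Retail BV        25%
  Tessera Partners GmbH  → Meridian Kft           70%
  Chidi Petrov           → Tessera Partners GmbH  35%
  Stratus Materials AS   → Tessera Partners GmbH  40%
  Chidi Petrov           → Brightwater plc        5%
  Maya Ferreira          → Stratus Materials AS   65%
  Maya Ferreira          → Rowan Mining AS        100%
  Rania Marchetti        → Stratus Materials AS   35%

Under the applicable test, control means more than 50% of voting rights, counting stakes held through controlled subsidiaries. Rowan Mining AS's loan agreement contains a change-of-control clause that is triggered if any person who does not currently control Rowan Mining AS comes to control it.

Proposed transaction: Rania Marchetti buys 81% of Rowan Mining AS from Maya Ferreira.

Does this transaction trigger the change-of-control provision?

Yes

The purchase adds only to Rania's holdings (Maya's stake shrinks), so Rania is the only person who could newly come to control Rowan.
Rania holds 75% of Lumen, so Rania controls Lumen.
Neither Rania nor any entity Rania controls holds any voting interest in Rowan.
So before the transaction, Rania does not control Rowan.
After the purchase, Rania holds 81% of Rowan directly, and Maya's stake falls to 19%.
Rania holds 81% of Rowan, so Rania controls Rowan.
Rania did not control Rowan before and does after, so the clause is triggered.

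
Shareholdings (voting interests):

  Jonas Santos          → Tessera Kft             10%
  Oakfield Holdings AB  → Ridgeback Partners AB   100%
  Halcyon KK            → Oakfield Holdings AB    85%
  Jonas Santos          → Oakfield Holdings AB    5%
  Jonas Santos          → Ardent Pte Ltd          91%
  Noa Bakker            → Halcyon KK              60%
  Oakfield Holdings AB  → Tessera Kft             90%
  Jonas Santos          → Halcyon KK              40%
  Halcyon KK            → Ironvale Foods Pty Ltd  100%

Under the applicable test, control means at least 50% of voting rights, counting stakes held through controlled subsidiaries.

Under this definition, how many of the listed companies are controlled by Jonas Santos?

Jonas holds 91% of Ardent, so Jonas controls Ardent.
No other company's threshold is met.
Jonas controls 1 company.

1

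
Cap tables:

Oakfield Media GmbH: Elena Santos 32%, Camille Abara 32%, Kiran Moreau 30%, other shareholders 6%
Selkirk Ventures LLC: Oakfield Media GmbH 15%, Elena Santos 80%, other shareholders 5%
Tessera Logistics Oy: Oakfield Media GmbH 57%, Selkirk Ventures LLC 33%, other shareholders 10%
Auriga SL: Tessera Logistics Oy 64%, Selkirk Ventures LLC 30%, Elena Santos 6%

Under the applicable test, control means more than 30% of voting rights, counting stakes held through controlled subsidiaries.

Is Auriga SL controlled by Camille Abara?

Yes

Camille holds 32% of Oakfield, so Camille controls Oakfield.
Oakfield holds 57% of Tessera, so Camille controls Tessera.
Tessera holds 64% of Auriga, so Camille controls Auriga.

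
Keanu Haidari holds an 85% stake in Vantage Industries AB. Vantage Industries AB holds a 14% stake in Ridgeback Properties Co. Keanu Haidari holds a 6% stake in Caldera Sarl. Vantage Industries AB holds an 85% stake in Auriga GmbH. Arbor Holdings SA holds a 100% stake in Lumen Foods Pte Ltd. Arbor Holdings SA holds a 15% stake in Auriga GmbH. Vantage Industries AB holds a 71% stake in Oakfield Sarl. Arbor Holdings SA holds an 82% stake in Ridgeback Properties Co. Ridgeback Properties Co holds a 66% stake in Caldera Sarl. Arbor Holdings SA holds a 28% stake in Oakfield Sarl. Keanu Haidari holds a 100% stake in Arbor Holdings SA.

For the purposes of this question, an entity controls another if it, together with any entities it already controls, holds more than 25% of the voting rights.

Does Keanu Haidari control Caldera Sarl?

Yes

Keanu holds 85% of Vantage, so Keanu controls Vantage.
Keanu holds 100% of Arbor, so Keanu controls Arbor.
Vantage and Arbor together hold 14% + 82% = 96% of Ridgeback, so Keanu controls Ridgeback.
Ridgeback and Keanu together hold 66% + 6% = 72% of Caldera, so Keanu controls Caldera.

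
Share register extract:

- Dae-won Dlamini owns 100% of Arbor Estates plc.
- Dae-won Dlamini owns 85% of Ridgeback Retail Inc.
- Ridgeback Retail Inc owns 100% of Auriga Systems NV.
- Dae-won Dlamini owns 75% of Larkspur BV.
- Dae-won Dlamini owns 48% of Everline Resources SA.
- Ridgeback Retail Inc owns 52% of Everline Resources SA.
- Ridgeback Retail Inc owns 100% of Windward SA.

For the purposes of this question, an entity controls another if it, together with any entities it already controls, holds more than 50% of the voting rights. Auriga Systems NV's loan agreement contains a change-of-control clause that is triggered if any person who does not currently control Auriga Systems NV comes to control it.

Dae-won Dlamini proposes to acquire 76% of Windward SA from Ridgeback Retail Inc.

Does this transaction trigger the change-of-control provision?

The purchase adds only to Dae-won's holdings (Ridgeback's stake shrinks), so Dae-won is the only person who could newly come to control Auriga.
Dae-won holds 85% of Ridgeback, so Dae-won controls Ridgeback.
Ridgeback holds 100% of Auriga, so Dae-won controls Auriga.
So Dae-won already controls Auriga before the transaction.
After the purchase, Dae-won holds 76% of Windward directly, and Ridgeback's stake falls to 24%.
Dae-won controlled Auriga already, so this is not a new person acquiring control; every other person's position is unchanged or reduced.
No new person acquires control, so the clause is not triggered.

No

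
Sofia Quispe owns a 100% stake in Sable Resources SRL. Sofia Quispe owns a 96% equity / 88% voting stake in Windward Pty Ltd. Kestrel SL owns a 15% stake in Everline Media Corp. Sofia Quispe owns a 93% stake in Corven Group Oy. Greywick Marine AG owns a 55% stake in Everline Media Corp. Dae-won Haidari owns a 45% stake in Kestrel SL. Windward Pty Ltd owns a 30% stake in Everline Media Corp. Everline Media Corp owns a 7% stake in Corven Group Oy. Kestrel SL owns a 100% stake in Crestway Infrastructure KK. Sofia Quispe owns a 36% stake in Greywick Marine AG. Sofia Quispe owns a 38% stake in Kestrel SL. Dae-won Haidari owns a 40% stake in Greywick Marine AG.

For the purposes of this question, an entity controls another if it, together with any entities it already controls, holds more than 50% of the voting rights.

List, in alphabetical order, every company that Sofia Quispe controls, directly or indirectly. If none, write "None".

Sofia holds 88% of Windward, so Sofia controls Windward.
Sofia holds 100% of Sable, so Sofia controls Sable.
Sofia holds 93% of Corven, so Sofia controls Corven.
No other company's threshold is met.

Corven Group Oy, Sable Resources SRL, Windward Pty Ltd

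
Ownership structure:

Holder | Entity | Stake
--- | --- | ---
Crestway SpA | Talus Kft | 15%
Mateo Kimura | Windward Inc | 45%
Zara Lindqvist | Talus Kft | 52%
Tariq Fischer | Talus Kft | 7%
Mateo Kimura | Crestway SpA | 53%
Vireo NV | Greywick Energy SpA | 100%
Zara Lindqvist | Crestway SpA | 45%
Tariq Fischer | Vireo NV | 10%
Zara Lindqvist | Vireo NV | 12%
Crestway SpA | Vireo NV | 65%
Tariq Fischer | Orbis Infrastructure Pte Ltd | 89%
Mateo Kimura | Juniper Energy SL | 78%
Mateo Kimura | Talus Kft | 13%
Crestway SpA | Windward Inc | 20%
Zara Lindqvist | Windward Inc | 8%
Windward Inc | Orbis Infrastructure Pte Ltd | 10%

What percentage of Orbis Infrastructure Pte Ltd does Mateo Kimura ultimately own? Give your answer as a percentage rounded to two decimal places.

Mateo reaches Orbis along 2 paths.
Via Crestway → Windward: 53% × 20% × 10% = 1.06%.
Via Windward: 45% × 10% = 4.5%.
Total: 1.06% + 4.5% = 5.56%.

5.56%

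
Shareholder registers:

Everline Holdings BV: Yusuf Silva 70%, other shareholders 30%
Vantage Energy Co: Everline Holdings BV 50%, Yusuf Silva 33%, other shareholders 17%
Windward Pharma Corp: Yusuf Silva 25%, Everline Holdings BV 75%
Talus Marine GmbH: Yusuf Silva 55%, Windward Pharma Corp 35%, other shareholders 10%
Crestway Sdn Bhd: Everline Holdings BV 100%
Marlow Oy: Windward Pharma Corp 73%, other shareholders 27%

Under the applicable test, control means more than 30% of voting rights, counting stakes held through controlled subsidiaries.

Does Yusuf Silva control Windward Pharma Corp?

Yusuf holds 70% of Everline, so Yusuf controls Everline.
Yusuf and Everline together hold 25% + 75% = 100% of Windward, so Yusuf controls Windward.

Yes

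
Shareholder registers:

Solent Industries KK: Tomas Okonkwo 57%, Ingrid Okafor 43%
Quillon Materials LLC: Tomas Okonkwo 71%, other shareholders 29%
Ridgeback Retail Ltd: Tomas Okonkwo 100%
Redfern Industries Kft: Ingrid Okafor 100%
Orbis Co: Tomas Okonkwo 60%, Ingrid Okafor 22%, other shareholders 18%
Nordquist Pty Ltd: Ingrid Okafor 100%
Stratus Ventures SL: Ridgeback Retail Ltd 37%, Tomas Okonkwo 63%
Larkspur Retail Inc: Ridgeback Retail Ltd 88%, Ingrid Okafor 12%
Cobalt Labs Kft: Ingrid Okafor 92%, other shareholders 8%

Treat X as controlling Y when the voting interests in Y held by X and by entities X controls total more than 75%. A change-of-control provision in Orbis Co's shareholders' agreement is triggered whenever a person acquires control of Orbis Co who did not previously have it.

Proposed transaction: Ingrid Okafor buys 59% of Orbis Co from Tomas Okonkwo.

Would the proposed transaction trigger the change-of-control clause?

The purchase adds only to Ingrid's holdings (Tomas's stake shrinks), so Ingrid is the only person who could newly come to control Orbis.
Ingrid holds 100% of Redfern, so Ingrid controls Redfern.
Ingrid holds 100% of Nordquist, so Ingrid controls Nordquist.
Ingrid holds 92% of Cobalt, so Ingrid controls Cobalt.
In Orbis, Ingrid's side holds only 22%, not > 75%.
So before the transaction, Ingrid does not control Orbis.
After the purchase, Ingrid's direct stake in Orbis rises to 22% + 59% = 81%, and Tomas's stake falls to 1%.
Ingrid holds 81% of Orbis, so Ingrid controls Orbis.
Ingrid did not control Orbis before and does after, so the clause is triggered.

Yes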